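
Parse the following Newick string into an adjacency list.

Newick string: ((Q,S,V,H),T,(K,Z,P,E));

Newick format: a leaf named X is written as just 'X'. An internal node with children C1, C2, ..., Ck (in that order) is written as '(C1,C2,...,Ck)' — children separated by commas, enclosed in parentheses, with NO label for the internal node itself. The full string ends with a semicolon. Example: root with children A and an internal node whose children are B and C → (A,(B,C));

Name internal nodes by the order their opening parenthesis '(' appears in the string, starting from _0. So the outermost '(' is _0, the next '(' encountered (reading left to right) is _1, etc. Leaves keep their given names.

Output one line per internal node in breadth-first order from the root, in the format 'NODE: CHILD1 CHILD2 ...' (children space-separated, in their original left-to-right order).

Input: ((Q,S,V,H),T,(K,Z,P,E));
Scanning left-to-right, naming '(' by encounter order:
  pos 0: '(' -> open internal node _0 (depth 1)
  pos 1: '(' -> open internal node _1 (depth 2)
  pos 9: ')' -> close internal node _1 (now at depth 1)
  pos 13: '(' -> open internal node _2 (depth 2)
  pos 21: ')' -> close internal node _2 (now at depth 1)
  pos 22: ')' -> close internal node _0 (now at depth 0)
Total internal nodes: 3
BFS adjacency from root:
  _0: _1 T _2
  _1: Q S V H
  _2: K Z P E

Answer: _0: _1 T _2
_1: Q S V H
_2: K Z P E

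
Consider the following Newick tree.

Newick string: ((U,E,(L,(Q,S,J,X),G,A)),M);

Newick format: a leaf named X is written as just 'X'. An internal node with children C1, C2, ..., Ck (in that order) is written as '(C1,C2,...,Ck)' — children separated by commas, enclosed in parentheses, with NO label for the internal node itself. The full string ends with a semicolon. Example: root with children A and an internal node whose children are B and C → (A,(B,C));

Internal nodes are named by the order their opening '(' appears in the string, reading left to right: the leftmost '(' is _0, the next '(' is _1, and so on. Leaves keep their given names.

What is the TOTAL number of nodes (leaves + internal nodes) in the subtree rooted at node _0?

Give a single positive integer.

Newick: ((U,E,(L,(Q,S,J,X),G,A)),M);
Locate _0: it is the '(' at position 0 (the 1st '(' reading left to right).
Query: subtree rooted at _0
_0: subtree_size = 1 + 13
  _1: subtree_size = 1 + 11
    U: subtree_size = 1 + 0
    E: subtree_size = 1 + 0
    _2: subtree_size = 1 + 8
      L: subtree_size = 1 + 0
      _3: subtree_size = 1 + 4
        Q: subtree_size = 1 + 0
        S: subtree_size = 1 + 0
        J: subtree_size = 1 + 0
        X: subtree_size = 1 + 0
      G: subtree_size = 1 + 0
      A: subtree_size = 1 + 0
  M: subtree_size = 1 + 0
Total subtree size of _0: 14

Answer: 14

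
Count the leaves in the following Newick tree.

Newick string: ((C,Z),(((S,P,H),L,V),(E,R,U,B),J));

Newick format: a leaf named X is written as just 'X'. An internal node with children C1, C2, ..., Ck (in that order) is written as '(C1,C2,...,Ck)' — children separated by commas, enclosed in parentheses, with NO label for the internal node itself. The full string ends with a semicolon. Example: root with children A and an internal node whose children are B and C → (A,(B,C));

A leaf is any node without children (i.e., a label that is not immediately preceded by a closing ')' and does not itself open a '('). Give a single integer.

Newick: ((C,Z),(((S,P,H),L,V),(E,R,U,B),J));
Scan left-to-right; a leaf is any maximal label run not followed by '(':
  pos 2: leaf 'C' → count = 1
  pos 4: leaf 'Z' → count = 2
  pos 10: leaf 'S' → count = 3
  pos 12: leaf 'P' → count = 4
  pos 14: leaf 'H' → count = 5
  pos 17: leaf 'L' → count = 6
  pos 19: leaf 'V' → count = 7
  pos 23: leaf 'E' → count = 8
  pos 25: leaf 'R' → count = 9
  pos 27: leaf 'U' → count = 10
  pos 29: leaf 'B' → count = 11
  pos 32: leaf 'J' → count = 12
Total leaves: 12

Answer: 12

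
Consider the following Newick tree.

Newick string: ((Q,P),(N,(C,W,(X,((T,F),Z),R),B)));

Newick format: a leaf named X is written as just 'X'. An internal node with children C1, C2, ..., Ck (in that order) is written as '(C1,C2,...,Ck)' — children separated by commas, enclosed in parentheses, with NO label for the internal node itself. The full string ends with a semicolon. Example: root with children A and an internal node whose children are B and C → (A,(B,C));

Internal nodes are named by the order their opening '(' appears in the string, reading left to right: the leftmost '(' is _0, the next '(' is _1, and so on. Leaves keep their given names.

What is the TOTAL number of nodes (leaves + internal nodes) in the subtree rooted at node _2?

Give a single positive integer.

Newick: ((Q,P),(N,(C,W,(X,((T,F),Z),R),B)));
Locate _2: it is the '(' at position 7 (the 3rd '(' reading left to right).
Query: subtree rooted at _2
_2: subtree_size = 1 + 13
  N: subtree_size = 1 + 0
  _3: subtree_size = 1 + 11
    C: subtree_size = 1 + 0
    W: subtree_size = 1 + 0
    _4: subtree_size = 1 + 7
      X: subtree_size = 1 + 0
      _5: subtree_size = 1 + 4
        _6: subtree_size = 1 + 2
          T: subtree_size = 1 + 0
          F: subtree_size = 1 + 0
        Z: subtree_size = 1 + 0
      R: subtree_size = 1 + 0
    B: subtree_size = 1 + 0
Total subtree size of _2: 14

Answer: 14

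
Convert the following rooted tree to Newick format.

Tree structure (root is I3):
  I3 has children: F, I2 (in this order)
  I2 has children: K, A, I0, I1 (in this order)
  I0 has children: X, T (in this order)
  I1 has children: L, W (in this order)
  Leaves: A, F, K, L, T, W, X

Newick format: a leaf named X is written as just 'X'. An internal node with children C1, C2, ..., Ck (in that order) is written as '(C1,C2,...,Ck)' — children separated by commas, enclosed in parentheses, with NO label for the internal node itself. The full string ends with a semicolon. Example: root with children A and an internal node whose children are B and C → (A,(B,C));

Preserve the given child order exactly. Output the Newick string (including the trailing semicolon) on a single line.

internal I3 with children ['F', 'I2']
  leaf 'F' → 'F'
  internal I2 with children ['K', 'A', 'I0', 'I1']
    leaf 'K' → 'K'
    leaf 'A' → 'A'
    internal I0 with children ['X', 'T']
      leaf 'X' → 'X'
      leaf 'T' → 'T'
    → '(X,T)'
    internal I1 with children ['L', 'W']
      leaf 'L' → 'L'
      leaf 'W' → 'W'
    → '(L,W)'
  → '(K,A,(X,T),(L,W))'
→ '(F,(K,A,(X,T),(L,W)))'
Final: (F,(K,A,(X,T),(L,W)));

Answer: (F,(K,A,(X,T),(L,W)));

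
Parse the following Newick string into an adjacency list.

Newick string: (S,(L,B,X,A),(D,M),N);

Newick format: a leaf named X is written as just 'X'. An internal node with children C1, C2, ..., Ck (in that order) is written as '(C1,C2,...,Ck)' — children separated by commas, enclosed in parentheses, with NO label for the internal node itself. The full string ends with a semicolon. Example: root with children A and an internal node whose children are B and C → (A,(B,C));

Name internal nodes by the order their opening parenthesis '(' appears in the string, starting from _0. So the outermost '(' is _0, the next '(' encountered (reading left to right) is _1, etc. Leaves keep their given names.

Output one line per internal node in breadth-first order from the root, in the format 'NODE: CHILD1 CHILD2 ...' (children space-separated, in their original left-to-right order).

Answer: _0: S _1 _2 N
_1: L B X A
_2: D M

Derivation:
Input: (S,(L,B,X,A),(D,M),N);
Scanning left-to-right, naming '(' by encounter order:
  pos 0: '(' -> open internal node _0 (depth 1)
  pos 3: '(' -> open internal node _1 (depth 2)
  pos 11: ')' -> close internal node _1 (now at depth 1)
  pos 13: '(' -> open internal node _2 (depth 2)
  pos 17: ')' -> close internal node _2 (now at depth 1)
  pos 20: ')' -> close internal node _0 (now at depth 0)
Total internal nodes: 3
BFS adjacency from root:
  _0: S _1 _2 N
  _1: L B X A
  _2: D M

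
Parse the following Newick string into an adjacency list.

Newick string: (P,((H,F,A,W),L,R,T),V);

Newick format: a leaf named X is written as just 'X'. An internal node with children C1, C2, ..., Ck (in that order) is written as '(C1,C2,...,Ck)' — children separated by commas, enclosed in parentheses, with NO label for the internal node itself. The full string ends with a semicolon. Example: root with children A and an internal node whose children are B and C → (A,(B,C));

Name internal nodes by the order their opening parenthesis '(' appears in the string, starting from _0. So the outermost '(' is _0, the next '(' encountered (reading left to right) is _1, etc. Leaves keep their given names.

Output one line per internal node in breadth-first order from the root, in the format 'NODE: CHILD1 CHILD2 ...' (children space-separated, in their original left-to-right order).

Answer: _0: P _1 V
_1: _2 L R T
_2: H F A W

Derivation:
Input: (P,((H,F,A,W),L,R,T),V);
Scanning left-to-right, naming '(' by encounter order:
  pos 0: '(' -> open internal node _0 (depth 1)
  pos 3: '(' -> open internal node _1 (depth 2)
  pos 4: '(' -> open internal node _2 (depth 3)
  pos 12: ')' -> close internal node _2 (now at depth 2)
  pos 19: ')' -> close internal node _1 (now at depth 1)
  pos 22: ')' -> close internal node _0 (now at depth 0)
Total internal nodes: 3
BFS adjacency from root:
  _0: P _1 V
  _1: _2 L R T
  _2: H F A W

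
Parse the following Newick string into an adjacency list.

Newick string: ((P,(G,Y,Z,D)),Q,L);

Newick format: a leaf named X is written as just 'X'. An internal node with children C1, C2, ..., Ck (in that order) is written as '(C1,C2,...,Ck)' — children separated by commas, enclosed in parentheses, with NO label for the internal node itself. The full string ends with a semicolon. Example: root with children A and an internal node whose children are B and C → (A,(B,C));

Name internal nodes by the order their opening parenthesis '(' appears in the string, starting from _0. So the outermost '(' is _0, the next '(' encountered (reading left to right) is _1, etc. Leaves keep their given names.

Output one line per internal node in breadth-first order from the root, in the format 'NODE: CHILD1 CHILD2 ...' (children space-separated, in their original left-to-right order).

Input: ((P,(G,Y,Z,D)),Q,L);
Scanning left-to-right, naming '(' by encounter order:
  pos 0: '(' -> open internal node _0 (depth 1)
  pos 1: '(' -> open internal node _1 (depth 2)
  pos 4: '(' -> open internal node _2 (depth 3)
  pos 12: ')' -> close internal node _2 (now at depth 2)
  pos 13: ')' -> close internal node _1 (now at depth 1)
  pos 18: ')' -> close internal node _0 (now at depth 0)
Total internal nodes: 3
BFS adjacency from root:
  _0: _1 Q L
  _1: P _2
  _2: G Y Z D

Answer: _0: _1 Q L
_1: P _2
_2: G Y Z D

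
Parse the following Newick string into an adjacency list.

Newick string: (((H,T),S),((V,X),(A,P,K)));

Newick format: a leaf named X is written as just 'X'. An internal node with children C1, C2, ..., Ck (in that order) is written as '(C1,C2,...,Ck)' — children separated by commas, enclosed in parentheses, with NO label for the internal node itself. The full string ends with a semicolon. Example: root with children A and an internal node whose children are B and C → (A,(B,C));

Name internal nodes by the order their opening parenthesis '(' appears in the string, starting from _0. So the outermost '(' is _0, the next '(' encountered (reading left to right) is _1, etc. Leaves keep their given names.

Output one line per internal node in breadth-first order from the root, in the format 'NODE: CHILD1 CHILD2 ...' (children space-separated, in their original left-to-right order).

Input: (((H,T),S),((V,X),(A,P,K)));
Scanning left-to-right, naming '(' by encounter order:
  pos 0: '(' -> open internal node _0 (depth 1)
  pos 1: '(' -> open internal node _1 (depth 2)
  pos 2: '(' -> open internal node _2 (depth 3)
  pos 6: ')' -> close internal node _2 (now at depth 2)
  pos 9: ')' -> close internal node _1 (now at depth 1)
  pos 11: '(' -> open internal node _3 (depth 2)
  pos 12: '(' -> open internal node _4 (depth 3)
  pos 16: ')' -> close internal node _4 (now at depth 2)
  pos 18: '(' -> open internal node _5 (depth 3)
  pos 24: ')' -> close internal node _5 (now at depth 2)
  pos 25: ')' -> close internal node _3 (now at depth 1)
  pos 26: ')' -> close internal node _0 (now at depth 0)
Total internal nodes: 6
BFS adjacency from root:
  _0: _1 _3
  _1: _2 S
  _3: _4 _5
  _2: H T
  _4: V X
  _5: A P K

Answer: _0: _1 _3
_1: _2 S
_3: _4 _5
_2: H T
_4: V X
_5: A P K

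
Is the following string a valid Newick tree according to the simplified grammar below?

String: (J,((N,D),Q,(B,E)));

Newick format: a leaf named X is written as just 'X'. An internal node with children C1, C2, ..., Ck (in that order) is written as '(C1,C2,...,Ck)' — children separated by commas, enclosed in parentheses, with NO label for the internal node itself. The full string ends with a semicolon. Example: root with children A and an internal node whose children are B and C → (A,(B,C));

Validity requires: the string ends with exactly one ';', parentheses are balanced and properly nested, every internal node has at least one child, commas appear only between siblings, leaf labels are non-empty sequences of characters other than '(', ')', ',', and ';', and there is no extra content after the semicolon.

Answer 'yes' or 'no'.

Answer: yes

Derivation:
Input: (J,((N,D),Q,(B,E)));
Paren balance: 4 '(' vs 4 ')' OK
Ends with single ';': True
Full parse: OK
Valid: True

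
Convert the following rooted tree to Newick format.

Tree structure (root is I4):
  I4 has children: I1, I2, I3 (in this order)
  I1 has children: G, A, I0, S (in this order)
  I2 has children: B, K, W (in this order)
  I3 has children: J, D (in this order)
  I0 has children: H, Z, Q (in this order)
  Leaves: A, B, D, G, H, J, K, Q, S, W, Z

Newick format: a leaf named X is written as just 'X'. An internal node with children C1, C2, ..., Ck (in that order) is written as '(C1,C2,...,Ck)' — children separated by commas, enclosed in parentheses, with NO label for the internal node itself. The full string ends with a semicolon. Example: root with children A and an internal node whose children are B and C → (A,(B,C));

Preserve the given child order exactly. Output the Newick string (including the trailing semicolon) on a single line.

Answer: ((G,A,(H,Z,Q),S),(B,K,W),(J,D));

Derivation:
internal I4 with children ['I1', 'I2', 'I3']
  internal I1 with children ['G', 'A', 'I0', 'S']
    leaf 'G' → 'G'
    leaf 'A' → 'A'
    internal I0 with children ['H', 'Z', 'Q']
      leaf 'H' → 'H'
      leaf 'Z' → 'Z'
      leaf 'Q' → 'Q'
    → '(H,Z,Q)'
    leaf 'S' → 'S'
  → '(G,A,(H,Z,Q),S)'
  internal I2 with children ['B', 'K', 'W']
    leaf 'B' → 'B'
    leaf 'K' → 'K'
    leaf 'W' → 'W'
  → '(B,K,W)'
  internal I3 with children ['J', 'D']
    leaf 'J' → 'J'
    leaf 'D' → 'D'
  → '(J,D)'
→ '((G,A,(H,Z,Q),S),(B,K,W),(J,D))'
Final: ((G,A,(H,Z,Q),S),(B,K,W),(J,D));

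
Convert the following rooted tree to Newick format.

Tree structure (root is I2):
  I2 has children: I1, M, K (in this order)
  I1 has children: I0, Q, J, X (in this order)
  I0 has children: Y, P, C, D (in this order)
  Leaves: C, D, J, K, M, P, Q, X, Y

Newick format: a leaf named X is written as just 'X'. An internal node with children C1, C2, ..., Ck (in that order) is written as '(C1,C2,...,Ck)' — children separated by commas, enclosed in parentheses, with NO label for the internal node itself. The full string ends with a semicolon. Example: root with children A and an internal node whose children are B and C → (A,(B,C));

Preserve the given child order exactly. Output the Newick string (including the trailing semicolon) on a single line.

internal I2 with children ['I1', 'M', 'K']
  internal I1 with children ['I0', 'Q', 'J', 'X']
    internal I0 with children ['Y', 'P', 'C', 'D']
      leaf 'Y' → 'Y'
      leaf 'P' → 'P'
      leaf 'C' → 'C'
      leaf 'D' → 'D'
    → '(Y,P,C,D)'
    leaf 'Q' → 'Q'
    leaf 'J' → 'J'
    leaf 'X' → 'X'
  → '((Y,P,C,D),Q,J,X)'
  leaf 'M' → 'M'
  leaf 'K' → 'K'
→ '(((Y,P,C,D),Q,J,X),M,K)'
Final: (((Y,P,C,D),Q,J,X),M,K);

Answer: (((Y,P,C,D),Q,J,X),M,K);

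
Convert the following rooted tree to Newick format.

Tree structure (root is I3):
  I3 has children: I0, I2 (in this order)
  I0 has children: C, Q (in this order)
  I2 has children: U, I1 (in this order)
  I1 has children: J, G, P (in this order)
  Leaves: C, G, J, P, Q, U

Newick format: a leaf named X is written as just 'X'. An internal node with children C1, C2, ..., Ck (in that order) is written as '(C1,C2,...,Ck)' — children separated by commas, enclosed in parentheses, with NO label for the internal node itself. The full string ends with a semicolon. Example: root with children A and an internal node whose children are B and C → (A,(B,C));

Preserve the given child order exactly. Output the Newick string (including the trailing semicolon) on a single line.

internal I3 with children ['I0', 'I2']
  internal I0 with children ['C', 'Q']
    leaf 'C' → 'C'
    leaf 'Q' → 'Q'
  → '(C,Q)'
  internal I2 with children ['U', 'I1']
    leaf 'U' → 'U'
    internal I1 with children ['J', 'G', 'P']
      leaf 'J' → 'J'
      leaf 'G' → 'G'
      leaf 'P' → 'P'
    → '(J,G,P)'
  → '(U,(J,G,P))'
→ '((C,Q),(U,(J,G,P)))'
Final: ((C,Q),(U,(J,G,P)));

Answer: ((C,Q),(U,(J,G,P)));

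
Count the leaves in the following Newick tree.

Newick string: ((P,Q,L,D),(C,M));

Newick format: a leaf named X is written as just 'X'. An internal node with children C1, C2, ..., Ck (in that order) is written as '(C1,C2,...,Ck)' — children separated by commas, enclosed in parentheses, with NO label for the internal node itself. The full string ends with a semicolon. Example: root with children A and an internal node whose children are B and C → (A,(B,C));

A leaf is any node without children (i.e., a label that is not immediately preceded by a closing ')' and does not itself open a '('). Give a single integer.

Answer: 6

Derivation:
Newick: ((P,Q,L,D),(C,M));
Scan left-to-right; a leaf is any maximal label run not followed by '(':
  pos 2: leaf 'P' → count = 1
  pos 4: leaf 'Q' → count = 2
  pos 6: leaf 'L' → count = 3
  pos 8: leaf 'D' → count = 4
  pos 12: leaf 'C' → count = 5
  pos 14: leaf 'M' → count = 6
Total leaves: 6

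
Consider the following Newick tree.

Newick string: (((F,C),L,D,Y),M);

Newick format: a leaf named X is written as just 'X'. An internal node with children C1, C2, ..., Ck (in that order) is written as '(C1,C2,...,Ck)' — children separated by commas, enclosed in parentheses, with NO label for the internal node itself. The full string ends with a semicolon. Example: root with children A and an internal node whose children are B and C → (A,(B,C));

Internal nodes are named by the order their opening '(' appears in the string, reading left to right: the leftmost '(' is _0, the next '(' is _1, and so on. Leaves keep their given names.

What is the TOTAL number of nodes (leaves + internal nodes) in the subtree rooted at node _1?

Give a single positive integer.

Answer: 7

Derivation:
Newick: (((F,C),L,D,Y),M);
Locate _1: it is the '(' at position 1 (the 2nd '(' reading left to right).
Query: subtree rooted at _1
_1: subtree_size = 1 + 6
  _2: subtree_size = 1 + 2
    F: subtree_size = 1 + 0
    C: subtree_size = 1 + 0
  L: subtree_size = 1 + 0
  D: subtree_size = 1 + 0
  Y: subtree_size = 1 + 0
Total subtree size of _1: 7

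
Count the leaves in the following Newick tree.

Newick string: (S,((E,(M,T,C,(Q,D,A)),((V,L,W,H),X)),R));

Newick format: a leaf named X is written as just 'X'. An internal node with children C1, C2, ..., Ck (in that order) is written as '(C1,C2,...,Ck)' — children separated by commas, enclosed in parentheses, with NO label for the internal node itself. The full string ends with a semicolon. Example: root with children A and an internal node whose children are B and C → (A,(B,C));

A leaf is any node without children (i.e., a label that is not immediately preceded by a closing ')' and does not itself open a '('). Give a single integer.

Newick: (S,((E,(M,T,C,(Q,D,A)),((V,L,W,H),X)),R));
Scan left-to-right; a leaf is any maximal label run not followed by '(':
  pos 1: leaf 'S' → count = 1
  pos 5: leaf 'E' → count = 2
  pos 8: leaf 'M' → count = 3
  pos 10: leaf 'T' → count = 4
  pos 12: leaf 'C' → count = 5
  pos 15: leaf 'Q' → count = 6
  pos 17: leaf 'D' → count = 7
  pos 19: leaf 'A' → count = 8
  pos 25: leaf 'V' → count = 9
  pos 27: leaf 'L' → count = 10
  pos 29: leaf 'W' → count = 11
  pos 31: leaf 'H' → count = 12
  pos 34: leaf 'X' → count = 13
  pos 38: leaf 'R' → count = 14
Total leaves: 14

Answer: 14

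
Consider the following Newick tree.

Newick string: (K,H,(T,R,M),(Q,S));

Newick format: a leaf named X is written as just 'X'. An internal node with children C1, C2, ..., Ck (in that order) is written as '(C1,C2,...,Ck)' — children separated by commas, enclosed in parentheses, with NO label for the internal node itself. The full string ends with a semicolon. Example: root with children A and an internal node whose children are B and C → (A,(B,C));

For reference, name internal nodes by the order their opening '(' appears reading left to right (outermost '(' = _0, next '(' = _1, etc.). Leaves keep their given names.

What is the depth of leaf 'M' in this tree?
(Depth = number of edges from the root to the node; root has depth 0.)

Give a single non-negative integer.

Newick: (K,H,(T,R,M),(Q,S));
Naming internals by '(' encounter order: outermost '(' = _0, next = _1, ...
Query node: M
Path from root: _0 -> _1 -> M
Depth of M: 2 (number of edges from root)

Answer: 2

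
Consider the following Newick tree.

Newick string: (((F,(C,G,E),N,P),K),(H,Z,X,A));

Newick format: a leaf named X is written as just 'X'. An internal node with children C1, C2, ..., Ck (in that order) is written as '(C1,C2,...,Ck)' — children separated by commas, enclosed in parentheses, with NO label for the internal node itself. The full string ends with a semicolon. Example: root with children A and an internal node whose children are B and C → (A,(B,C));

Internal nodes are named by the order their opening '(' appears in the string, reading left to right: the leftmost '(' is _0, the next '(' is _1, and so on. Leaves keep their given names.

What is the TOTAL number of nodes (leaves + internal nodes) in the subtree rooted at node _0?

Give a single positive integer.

Answer: 16

Derivation:
Newick: (((F,(C,G,E),N,P),K),(H,Z,X,A));
Locate _0: it is the '(' at position 0 (the 1st '(' reading left to right).
Query: subtree rooted at _0
_0: subtree_size = 1 + 15
  _1: subtree_size = 1 + 9
    _2: subtree_size = 1 + 7
      F: subtree_size = 1 + 0
      _3: subtree_size = 1 + 3
        C: subtree_size = 1 + 0
        G: subtree_size = 1 + 0
        E: subtree_size = 1 + 0
      N: subtree_size = 1 + 0
      P: subtree_size = 1 + 0
    K: subtree_size = 1 + 0
  _4: subtree_size = 1 + 4
    H: subtree_size = 1 + 0
    Z: subtree_size = 1 + 0
    X: subtree_size = 1 + 0
    A: subtree_size = 1 + 0
Total subtree size of _0: 16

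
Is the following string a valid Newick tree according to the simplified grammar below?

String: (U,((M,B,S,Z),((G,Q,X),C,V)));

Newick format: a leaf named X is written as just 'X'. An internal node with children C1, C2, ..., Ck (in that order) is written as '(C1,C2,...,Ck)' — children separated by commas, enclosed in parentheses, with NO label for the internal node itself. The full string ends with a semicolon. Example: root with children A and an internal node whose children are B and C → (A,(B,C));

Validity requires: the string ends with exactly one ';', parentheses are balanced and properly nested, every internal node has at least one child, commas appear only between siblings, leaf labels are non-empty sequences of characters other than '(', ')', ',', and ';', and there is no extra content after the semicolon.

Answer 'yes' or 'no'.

Input: (U,((M,B,S,Z),((G,Q,X),C,V)));
Paren balance: 5 '(' vs 5 ')' OK
Ends with single ';': True
Full parse: OK
Valid: True

Answer: yes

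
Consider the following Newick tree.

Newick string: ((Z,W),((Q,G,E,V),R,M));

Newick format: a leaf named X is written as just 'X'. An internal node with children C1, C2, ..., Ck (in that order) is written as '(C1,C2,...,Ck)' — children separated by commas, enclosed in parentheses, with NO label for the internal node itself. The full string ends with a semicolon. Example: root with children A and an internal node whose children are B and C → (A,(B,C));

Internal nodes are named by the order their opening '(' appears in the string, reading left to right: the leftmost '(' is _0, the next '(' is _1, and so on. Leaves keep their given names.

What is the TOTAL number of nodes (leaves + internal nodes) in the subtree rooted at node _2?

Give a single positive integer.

Newick: ((Z,W),((Q,G,E,V),R,M));
Locate _2: it is the '(' at position 7 (the 3rd '(' reading left to right).
Query: subtree rooted at _2
_2: subtree_size = 1 + 7
  _3: subtree_size = 1 + 4
    Q: subtree_size = 1 + 0
    G: subtree_size = 1 + 0
    E: subtree_size = 1 + 0
    V: subtree_size = 1 + 0
  R: subtree_size = 1 + 0
  M: subtree_size = 1 + 0
Total subtree size of _2: 8

Answer: 8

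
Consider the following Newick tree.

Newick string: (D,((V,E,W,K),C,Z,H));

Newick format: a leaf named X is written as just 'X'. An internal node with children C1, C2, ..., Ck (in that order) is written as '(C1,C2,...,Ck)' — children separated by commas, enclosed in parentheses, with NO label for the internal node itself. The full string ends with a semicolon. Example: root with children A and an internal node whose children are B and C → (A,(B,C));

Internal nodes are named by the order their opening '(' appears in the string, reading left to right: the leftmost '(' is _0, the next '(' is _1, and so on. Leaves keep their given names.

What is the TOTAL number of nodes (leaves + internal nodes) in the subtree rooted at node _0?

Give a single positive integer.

Answer: 11

Derivation:
Newick: (D,((V,E,W,K),C,Z,H));
Locate _0: it is the '(' at position 0 (the 1st '(' reading left to right).
Query: subtree rooted at _0
_0: subtree_size = 1 + 10
  D: subtree_size = 1 + 0
  _1: subtree_size = 1 + 8
    _2: subtree_size = 1 + 4
      V: subtree_size = 1 + 0
      E: subtree_size = 1 + 0
      W: subtree_size = 1 + 0
      K: subtree_size = 1 + 0
    C: subtree_size = 1 + 0
    Z: subtree_size = 1 + 0
    H: subtree_size = 1 + 0
Total subtree size of _0: 11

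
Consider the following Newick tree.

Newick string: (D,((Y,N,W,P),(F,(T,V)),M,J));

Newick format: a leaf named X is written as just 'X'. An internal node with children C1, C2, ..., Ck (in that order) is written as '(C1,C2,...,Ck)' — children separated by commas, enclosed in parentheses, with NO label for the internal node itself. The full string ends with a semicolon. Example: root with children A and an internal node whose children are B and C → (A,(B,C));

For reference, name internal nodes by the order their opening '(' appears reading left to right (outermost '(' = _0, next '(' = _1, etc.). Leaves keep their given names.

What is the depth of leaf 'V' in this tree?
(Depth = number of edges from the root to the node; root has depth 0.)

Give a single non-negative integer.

Newick: (D,((Y,N,W,P),(F,(T,V)),M,J));
Naming internals by '(' encounter order: outermost '(' = _0, next = _1, ...
Query node: V
Path from root: _0 -> _1 -> _3 -> _4 -> V
Depth of V: 4 (number of edges from root)

Answer: 4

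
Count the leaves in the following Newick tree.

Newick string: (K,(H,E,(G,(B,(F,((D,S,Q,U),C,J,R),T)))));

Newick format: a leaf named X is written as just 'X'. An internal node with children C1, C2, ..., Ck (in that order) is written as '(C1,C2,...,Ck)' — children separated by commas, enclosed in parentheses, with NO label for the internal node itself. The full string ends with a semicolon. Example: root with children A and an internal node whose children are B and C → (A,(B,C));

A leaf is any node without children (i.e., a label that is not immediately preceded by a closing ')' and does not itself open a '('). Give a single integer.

Newick: (K,(H,E,(G,(B,(F,((D,S,Q,U),C,J,R),T)))));
Scan left-to-right; a leaf is any maximal label run not followed by '(':
  pos 1: leaf 'K' → count = 1
  pos 4: leaf 'H' → count = 2
  pos 6: leaf 'E' → count = 3
  pos 9: leaf 'G' → count = 4
  pos 12: leaf 'B' → count = 5
  pos 15: leaf 'F' → count = 6
  pos 19: leaf 'D' → count = 7
  pos 21: leaf 'S' → count = 8
  pos 23: leaf 'Q' → count = 9
  pos 25: leaf 'U' → count = 10
  pos 28: leaf 'C' → count = 11
  pos 30: leaf 'J' → count = 12
  pos 32: leaf 'R' → count = 13
  pos 35: leaf 'T' → count = 14
Total leaves: 14

Answer: 14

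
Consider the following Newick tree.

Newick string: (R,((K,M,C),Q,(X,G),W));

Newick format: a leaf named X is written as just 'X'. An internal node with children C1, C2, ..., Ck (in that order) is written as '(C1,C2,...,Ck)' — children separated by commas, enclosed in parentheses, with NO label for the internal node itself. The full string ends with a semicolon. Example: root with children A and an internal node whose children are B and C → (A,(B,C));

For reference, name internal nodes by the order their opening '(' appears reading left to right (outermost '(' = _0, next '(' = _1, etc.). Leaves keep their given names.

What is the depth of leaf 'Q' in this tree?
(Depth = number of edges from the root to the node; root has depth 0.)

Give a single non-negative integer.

Answer: 2

Derivation:
Newick: (R,((K,M,C),Q,(X,G),W));
Naming internals by '(' encounter order: outermost '(' = _0, next = _1, ...
Query node: Q
Path from root: _0 -> _1 -> Q
Depth of Q: 2 (number of edges from root)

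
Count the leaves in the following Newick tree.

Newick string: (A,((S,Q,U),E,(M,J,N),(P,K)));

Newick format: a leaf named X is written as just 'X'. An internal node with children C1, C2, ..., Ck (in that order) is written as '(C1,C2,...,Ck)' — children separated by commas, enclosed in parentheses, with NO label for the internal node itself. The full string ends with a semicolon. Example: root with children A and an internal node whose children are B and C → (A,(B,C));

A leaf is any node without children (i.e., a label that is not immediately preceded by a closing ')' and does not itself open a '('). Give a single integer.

Answer: 10

Derivation:
Newick: (A,((S,Q,U),E,(M,J,N),(P,K)));
Scan left-to-right; a leaf is any maximal label run not followed by '(':
  pos 1: leaf 'A' → count = 1
  pos 5: leaf 'S' → count = 2
  pos 7: leaf 'Q' → count = 3
  pos 9: leaf 'U' → count = 4
  pos 12: leaf 'E' → count = 5
  pos 15: leaf 'M' → count = 6
  pos 17: leaf 'J' → count = 7
  pos 19: leaf 'N' → count = 8
  pos 23: leaf 'P' → count = 9
  pos 25: leaf 'K' → count = 10
Total leaves: 10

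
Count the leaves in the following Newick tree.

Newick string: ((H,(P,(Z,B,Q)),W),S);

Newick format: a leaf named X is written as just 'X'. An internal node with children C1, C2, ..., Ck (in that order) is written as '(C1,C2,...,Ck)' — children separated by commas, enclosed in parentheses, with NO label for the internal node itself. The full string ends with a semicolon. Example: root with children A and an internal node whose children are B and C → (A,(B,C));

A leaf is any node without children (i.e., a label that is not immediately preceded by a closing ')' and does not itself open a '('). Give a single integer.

Answer: 7

Derivation:
Newick: ((H,(P,(Z,B,Q)),W),S);
Scan left-to-right; a leaf is any maximal label run not followed by '(':
  pos 2: leaf 'H' → count = 1
  pos 5: leaf 'P' → count = 2
  pos 8: leaf 'Z' → count = 3
  pos 10: leaf 'B' → count = 4
  pos 12: leaf 'Q' → count = 5
  pos 16: leaf 'W' → count = 6
  pos 19: leaf 'S' → count = 7
Total leaves: 7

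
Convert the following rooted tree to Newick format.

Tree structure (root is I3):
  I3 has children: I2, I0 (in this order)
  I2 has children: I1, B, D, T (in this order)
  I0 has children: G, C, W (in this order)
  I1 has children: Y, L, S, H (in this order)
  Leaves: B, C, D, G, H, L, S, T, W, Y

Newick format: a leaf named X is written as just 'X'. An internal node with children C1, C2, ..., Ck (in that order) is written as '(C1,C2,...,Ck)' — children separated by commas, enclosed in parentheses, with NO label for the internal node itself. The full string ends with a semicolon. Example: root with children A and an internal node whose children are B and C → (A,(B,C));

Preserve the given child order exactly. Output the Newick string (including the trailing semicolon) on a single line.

Answer: (((Y,L,S,H),B,D,T),(G,C,W));

Derivation:
internal I3 with children ['I2', 'I0']
  internal I2 with children ['I1', 'B', 'D', 'T']
    internal I1 with children ['Y', 'L', 'S', 'H']
      leaf 'Y' → 'Y'
      leaf 'L' → 'L'
      leaf 'S' → 'S'
      leaf 'H' → 'H'
    → '(Y,L,S,H)'
    leaf 'B' → 'B'
    leaf 'D' → 'D'
    leaf 'T' → 'T'
  → '((Y,L,S,H),B,D,T)'
  internal I0 with children ['G', 'C', 'W']
    leaf 'G' → 'G'
    leaf 'C' → 'C'
    leaf 'W' → 'W'
  → '(G,C,W)'
→ '(((Y,L,S,H),B,D,T),(G,C,W))'
Final: (((Y,L,S,H),B,D,T),(G,C,W));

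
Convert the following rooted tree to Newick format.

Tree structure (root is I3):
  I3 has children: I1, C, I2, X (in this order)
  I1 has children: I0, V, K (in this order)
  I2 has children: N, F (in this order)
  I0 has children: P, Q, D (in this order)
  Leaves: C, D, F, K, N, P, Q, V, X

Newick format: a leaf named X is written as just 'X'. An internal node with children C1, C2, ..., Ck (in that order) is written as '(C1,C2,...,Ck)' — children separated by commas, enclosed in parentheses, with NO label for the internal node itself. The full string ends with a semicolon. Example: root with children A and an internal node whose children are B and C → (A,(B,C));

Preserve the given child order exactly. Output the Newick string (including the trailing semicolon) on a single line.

internal I3 with children ['I1', 'C', 'I2', 'X']
  internal I1 with children ['I0', 'V', 'K']
    internal I0 with children ['P', 'Q', 'D']
      leaf 'P' → 'P'
      leaf 'Q' → 'Q'
      leaf 'D' → 'D'
    → '(P,Q,D)'
    leaf 'V' → 'V'
    leaf 'K' → 'K'
  → '((P,Q,D),V,K)'
  leaf 'C' → 'C'
  internal I2 with children ['N', 'F']
    leaf 'N' → 'N'
    leaf 'F' → 'F'
  → '(N,F)'
  leaf 'X' → 'X'
→ '(((P,Q,D),V,K),C,(N,F),X)'
Final: (((P,Q,D),V,K),C,(N,F),X);

Answer: (((P,Q,D),V,K),C,(N,F),X);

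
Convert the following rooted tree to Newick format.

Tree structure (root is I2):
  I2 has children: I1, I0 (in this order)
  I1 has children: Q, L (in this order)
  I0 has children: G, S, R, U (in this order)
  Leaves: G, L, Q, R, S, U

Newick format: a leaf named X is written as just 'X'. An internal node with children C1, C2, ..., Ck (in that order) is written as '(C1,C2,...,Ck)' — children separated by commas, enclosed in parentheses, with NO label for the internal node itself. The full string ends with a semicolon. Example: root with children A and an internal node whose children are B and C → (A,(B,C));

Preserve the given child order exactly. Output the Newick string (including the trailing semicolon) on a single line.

internal I2 with children ['I1', 'I0']
  internal I1 with children ['Q', 'L']
    leaf 'Q' → 'Q'
    leaf 'L' → 'L'
  → '(Q,L)'
  internal I0 with children ['G', 'S', 'R', 'U']
    leaf 'G' → 'G'
    leaf 'S' → 'S'
    leaf 'R' → 'R'
    leaf 'U' → 'U'
  → '(G,S,R,U)'
→ '((Q,L),(G,S,R,U))'
Final: ((Q,L),(G,S,R,U));

Answer: ((Q,L),(G,S,R,U));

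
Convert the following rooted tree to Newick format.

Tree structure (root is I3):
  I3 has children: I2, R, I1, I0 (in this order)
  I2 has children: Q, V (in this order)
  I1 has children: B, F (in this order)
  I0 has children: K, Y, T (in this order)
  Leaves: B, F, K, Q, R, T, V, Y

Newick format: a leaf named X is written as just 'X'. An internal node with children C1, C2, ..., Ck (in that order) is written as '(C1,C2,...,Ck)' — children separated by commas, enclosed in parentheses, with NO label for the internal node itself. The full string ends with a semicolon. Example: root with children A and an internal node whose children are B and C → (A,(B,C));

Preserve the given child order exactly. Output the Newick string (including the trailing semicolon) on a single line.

Answer: ((Q,V),R,(B,F),(K,Y,T));

Derivation:
internal I3 with children ['I2', 'R', 'I1', 'I0']
  internal I2 with children ['Q', 'V']
    leaf 'Q' → 'Q'
    leaf 'V' → 'V'
  → '(Q,V)'
  leaf 'R' → 'R'
  internal I1 with children ['B', 'F']
    leaf 'B' → 'B'
    leaf 'F' → 'F'
  → '(B,F)'
  internal I0 with children ['K', 'Y', 'T']
    leaf 'K' → 'K'
    leaf 'Y' → 'Y'
    leaf 'T' → 'T'
  → '(K,Y,T)'
→ '((Q,V),R,(B,F),(K,Y,T))'
Final: ((Q,V),R,(B,F),(K,Y,T));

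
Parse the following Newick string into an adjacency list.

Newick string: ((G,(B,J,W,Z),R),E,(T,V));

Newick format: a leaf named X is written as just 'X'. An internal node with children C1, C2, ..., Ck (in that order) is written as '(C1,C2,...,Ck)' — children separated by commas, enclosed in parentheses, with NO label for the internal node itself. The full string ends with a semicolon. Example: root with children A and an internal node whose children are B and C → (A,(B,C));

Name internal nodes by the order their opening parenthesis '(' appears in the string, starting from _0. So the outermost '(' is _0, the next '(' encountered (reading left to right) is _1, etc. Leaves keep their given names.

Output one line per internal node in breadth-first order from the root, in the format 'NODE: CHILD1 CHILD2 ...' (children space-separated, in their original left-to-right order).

Input: ((G,(B,J,W,Z),R),E,(T,V));
Scanning left-to-right, naming '(' by encounter order:
  pos 0: '(' -> open internal node _0 (depth 1)
  pos 1: '(' -> open internal node _1 (depth 2)
  pos 4: '(' -> open internal node _2 (depth 3)
  pos 12: ')' -> close internal node _2 (now at depth 2)
  pos 15: ')' -> close internal node _1 (now at depth 1)
  pos 19: '(' -> open internal node _3 (depth 2)
  pos 23: ')' -> close internal node _3 (now at depth 1)
  pos 24: ')' -> close internal node _0 (now at depth 0)
Total internal nodes: 4
BFS adjacency from root:
  _0: _1 E _3
  _1: G _2 R
  _3: T V
  _2: B J W Z

Answer: _0: _1 E _3
_1: G _2 R
_3: T V
_2: B J W Z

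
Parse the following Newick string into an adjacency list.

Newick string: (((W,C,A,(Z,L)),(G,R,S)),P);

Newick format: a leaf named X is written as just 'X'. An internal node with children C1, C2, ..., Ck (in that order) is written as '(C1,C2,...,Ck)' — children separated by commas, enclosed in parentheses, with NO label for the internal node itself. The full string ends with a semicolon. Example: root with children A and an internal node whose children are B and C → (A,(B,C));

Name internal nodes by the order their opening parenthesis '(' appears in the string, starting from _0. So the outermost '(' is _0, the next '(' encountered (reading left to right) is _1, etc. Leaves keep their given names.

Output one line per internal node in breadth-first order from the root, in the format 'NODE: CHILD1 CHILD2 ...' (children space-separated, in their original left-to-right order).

Input: (((W,C,A,(Z,L)),(G,R,S)),P);
Scanning left-to-right, naming '(' by encounter order:
  pos 0: '(' -> open internal node _0 (depth 1)
  pos 1: '(' -> open internal node _1 (depth 2)
  pos 2: '(' -> open internal node _2 (depth 3)
  pos 9: '(' -> open internal node _3 (depth 4)
  pos 13: ')' -> close internal node _3 (now at depth 3)
  pos 14: ')' -> close internal node _2 (now at depth 2)
  pos 16: '(' -> open internal node _4 (depth 3)
  pos 22: ')' -> close internal node _4 (now at depth 2)
  pos 23: ')' -> close internal node _1 (now at depth 1)
  pos 26: ')' -> close internal node _0 (now at depth 0)
Total internal nodes: 5
BFS adjacency from root:
  _0: _1 P
  _1: _2 _4
  _2: W C A _3
  _4: G R S
  _3: Z L

Answer: _0: _1 P
_1: _2 _4
_2: W C A _3
_4: G R S
_3: Z L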